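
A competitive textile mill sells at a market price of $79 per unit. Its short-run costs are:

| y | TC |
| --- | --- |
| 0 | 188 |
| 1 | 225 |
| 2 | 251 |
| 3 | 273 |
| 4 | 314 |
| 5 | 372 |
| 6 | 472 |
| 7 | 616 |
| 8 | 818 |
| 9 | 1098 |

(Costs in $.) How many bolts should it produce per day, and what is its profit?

Tabulate TR − TC: y=0: -188; y=1: -146; y=2: -93; y=3: -36; y=4: 2; y=5: 23; y=6: 2; y=7: -63; y=8: -186; y=9: -387.
Profit is maximized at y = 5. AVC there is 184/5 = $36.80 ≤ P, so producing beats shutting down (which would give -$188).

y = 5; profit = $23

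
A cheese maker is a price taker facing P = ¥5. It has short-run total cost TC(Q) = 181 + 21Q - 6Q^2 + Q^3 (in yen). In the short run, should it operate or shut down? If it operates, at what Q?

Strip out fixed cost: VC = 21Q - 6Q^2 + Q^3. Then AVC = 21 - 6Q + Q^2 and MC = 21 - 12Q + 3Q^2.
The AVC parabola has its vertex at Q = 6/2 = 3, where AVC = 21 - 6·3 + 3^2 = ¥12.
Since P = ¥5 < min AVC = ¥12, price fails to cover variable cost at any output.
Shutting down limits the loss to fixed cost, ¥181.

Shut down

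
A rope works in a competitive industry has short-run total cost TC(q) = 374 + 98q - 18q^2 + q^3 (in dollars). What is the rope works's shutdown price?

The firm shuts down when price falls below the minimum of average variable cost. AVC = VC/q = 98 - 18q + q^2.
At the minimum of AVC, MC = AVC. MC = 98 - 36q + 3q^2; setting MC = AVC gives 2q^2 - 18q = 0, so q = 9. min AVC = 17.
So the shutdown price is $17.

$17 per unit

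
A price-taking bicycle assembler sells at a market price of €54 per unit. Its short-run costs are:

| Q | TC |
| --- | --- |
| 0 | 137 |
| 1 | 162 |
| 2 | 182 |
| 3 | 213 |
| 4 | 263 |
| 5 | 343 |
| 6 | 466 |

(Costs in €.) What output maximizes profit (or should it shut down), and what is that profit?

Profit at each row (π = 54Q − TC): Q=0: -137; Q=1: -108; Q=2: -74; Q=3: -51; Q=4: -47; Q=5: -73; Q=6: -142.
Profit is maximized at Q = 4. AVC there is 126/4 = €31.50 ≤ P, so producing beats shutting down (which would give -€137).

Q = 4; profit = -€47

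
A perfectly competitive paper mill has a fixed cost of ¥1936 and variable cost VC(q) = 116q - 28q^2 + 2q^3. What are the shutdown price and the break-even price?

Shutdown price = ¥18; break-even price = ¥226

Shutdown price = min AVC. AVC = 116 - 28q + 2q^2, with vertex at q = 7 and minimum ¥18.
ATC = 1936/q + 116 - 28q + 2q^2. Setting dATC/dq = −1936/q^2 − 28 + 4q = 0 gives q = 11 (since 4·11^3 − 28·11^2 = 1936).
min ATC = 1936/11 + 116 − 28·11 + 2·11^2 = ¥226. That is the break-even price.
Between these two prices the firm operates at a loss; above ¥226 it earns a profit.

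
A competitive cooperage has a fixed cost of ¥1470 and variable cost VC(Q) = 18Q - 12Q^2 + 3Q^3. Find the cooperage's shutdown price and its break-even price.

Shutdown price = min AVC. AVC = 18 - 12Q + 3Q^2, with vertex at Q = 2 and minimum ¥6.
ATC = 1470/Q + 18 - 12Q + 3Q^2. Setting dATC/dQ = −1470/Q^2 − 12 + 6Q = 0 gives Q = 7 (since 6·7^3 − 12·7^2 = 1470).
min ATC = 1470/7 + 18 − 12·7 + 3·7^2 = ¥291. That is the break-even price.
Between these two prices the firm operates at a loss; above ¥291 it earns a profit.

Shutdown price = ¥6; break-even price = ¥291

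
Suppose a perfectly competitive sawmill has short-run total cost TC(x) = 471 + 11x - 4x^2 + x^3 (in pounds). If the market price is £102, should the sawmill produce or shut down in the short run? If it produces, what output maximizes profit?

Strip out fixed cost: VC = 11x - 4x^2 + x^3. Then AVC = 11 - 4x + x^2 and MC = 11 - 8x + 3x^2.
The AVC parabola has its vertex at x = 4/2 = 2, where AVC = 11 - 4·2 + 2^2 = £7.
P = £102 exceeds min AVC = £7, so the firm stays open.
Solving P = MC: -91 - 8x + 3x^2 = 0 ⇒ x = -13/3 or 7. On the upward-sloping branch, x* = 7.
Check: AVC at x = 7 is £32 ≤ P, so revenue covers variable cost.
Profit = P·x − TC = 102·7 − 695 = £19.

Produce at x = 7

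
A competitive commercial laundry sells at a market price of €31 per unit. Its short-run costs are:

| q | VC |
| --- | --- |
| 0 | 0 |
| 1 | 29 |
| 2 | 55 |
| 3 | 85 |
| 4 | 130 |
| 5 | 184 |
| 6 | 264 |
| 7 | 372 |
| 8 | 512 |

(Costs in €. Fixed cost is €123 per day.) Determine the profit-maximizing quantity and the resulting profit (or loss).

q = 3; profit = -€115

Compute π = P·q − TC at each output: q=0: -123; q=1: -121; q=2: -116; q=3: -115; q=4: -129; q=5: -152; q=6: -201; q=7: -278; q=8: -387.
Profit is maximized at q = 3. AVC there is 85/3 = €28.33 ≤ P, so producing beats shutting down (which would give -€123).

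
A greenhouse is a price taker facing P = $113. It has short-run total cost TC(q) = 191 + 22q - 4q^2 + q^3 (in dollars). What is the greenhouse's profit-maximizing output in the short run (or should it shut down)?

Produce at q = 7

Strip out fixed cost: VC = 22q - 4q^2 + q^3. Then AVC = 22 - 4q + q^2 and MC = 22 - 8q + 3q^2.
The AVC parabola has its vertex at q = 4/2 = 2, where AVC = 22 - 4·2 + 2^2 = $18.
P = $113 exceeds min AVC = $18, so the firm stays open.
P = MC gives -91 - 8q + 3q^2 = 0, with roots -13/3 and 7. Take the larger (rising MC): q* = 7.
Check: AVC at q = 7 is $43 ≤ P, so revenue covers variable cost.
Profit = P·q − TC = 113·7 − 492 = $299.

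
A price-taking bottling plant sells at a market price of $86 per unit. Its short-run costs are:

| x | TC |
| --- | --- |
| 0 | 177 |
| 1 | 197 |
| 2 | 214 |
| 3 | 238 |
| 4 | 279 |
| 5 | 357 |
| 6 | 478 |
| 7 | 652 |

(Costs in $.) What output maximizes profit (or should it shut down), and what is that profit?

x = 5; profit = $73

Tabulate TR − TC: x=0: -177; x=1: -111; x=2: -42; x=3: 20; x=4: 65; x=5: 73; x=6: 38; x=7: -50.
Profit is maximized at x = 5. AVC there is 180/5 = $36 ≤ P, so producing beats shutting down (which would give -$177).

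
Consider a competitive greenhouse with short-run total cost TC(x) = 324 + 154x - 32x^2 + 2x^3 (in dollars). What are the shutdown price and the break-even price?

Shutdown price = $26; break-even price = $64

AVC = 154 - 32x + 2x^2; minimized at x = 8, giving min AVC = $26. That is the shutdown price.
ATC = 324/x + 154 - 32x + 2x^2. Setting dATC/dx = −324/x^2 − 32 + 4x = 0 gives x = 9 (since 4·9^3 − 32·9^2 = 324).
min ATC = 324/9 + 154 − 32·9 + 2·9^2 = $64. That is the break-even price.
For $26 ≤ P < $64 the firm produces at a loss; below $26 it shuts down.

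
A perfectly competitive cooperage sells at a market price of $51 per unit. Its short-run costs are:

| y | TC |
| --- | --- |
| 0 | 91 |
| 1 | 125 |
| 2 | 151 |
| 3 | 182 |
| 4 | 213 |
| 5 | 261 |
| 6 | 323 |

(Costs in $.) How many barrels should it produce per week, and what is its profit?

Tabulate TR − TC: y=0: -91; y=1: -74; y=2: -49; y=3: -29; y=4: -9; y=5: -6; y=6: -17.
Profit is maximized at y = 5. AVC there is 170/5 = $34 ≤ P, so producing beats shutting down (which would give -$91).

y = 5; profit = -$6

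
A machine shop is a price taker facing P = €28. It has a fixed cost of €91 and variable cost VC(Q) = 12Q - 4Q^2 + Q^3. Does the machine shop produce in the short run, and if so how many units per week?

Produce at Q = 4

Strip out fixed cost: VC = 12Q - 4Q^2 + Q^3. Then AVC = 12 - 4Q + Q^2 and MC = 12 - 8Q + 3Q^2.
AVC hits its minimum where MC = AVC, at Q = 2, giving min AVC = 12 - 4·2 + 2^2 = €8.
Since P = €28 ≥ min AVC = €8, price covers variable cost and the firm should produce.
Set P = MC: 28 = 12 - 8Q + 3Q^2 → -16 - 8Q + 3Q^2 = 0. The roots are Q = -4/3 and Q = 4; the profit-maximizing output is on the rising part of MC, so Q* = 4.
Check: AVC at Q = 4 is €12 ≤ P, so revenue covers variable cost.
Profit = P·Q − TC = 28·4 − 139 = -€27, a loss, but smaller than the €91 fixed cost the firm would lose by shutting down.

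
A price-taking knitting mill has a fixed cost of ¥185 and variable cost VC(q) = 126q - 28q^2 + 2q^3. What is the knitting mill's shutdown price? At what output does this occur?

Short-run supply begins at min AVC. From VC = 126q - 28q^2 + 2q^3, AVC = 126 - 28q + 2q^2.
dAVC/dq = -28 + 4q = 0 gives q = 7. min AVC = 126 - 28·7 + 2·7^2 = 28.
For P < ¥28 the firm produces nothing.

¥28 per unit, at q = 7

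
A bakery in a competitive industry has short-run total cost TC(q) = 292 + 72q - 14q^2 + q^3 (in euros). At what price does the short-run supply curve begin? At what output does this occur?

The shutdown price is the minimum of AVC. VC = 72q - 14q^2 + q^3, so AVC = 72 - 14q + q^2.
At the minimum of AVC, MC = AVC. MC = 72 - 28q + 3q^2; setting MC = AVC gives 2q^2 - 14q = 0, so q = 7. min AVC = 23.
So the shutdown price is €23.

€23 per unit, at q = 7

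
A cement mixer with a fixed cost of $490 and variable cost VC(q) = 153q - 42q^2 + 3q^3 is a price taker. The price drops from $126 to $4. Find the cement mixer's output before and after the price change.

Output falls from 9 to 0 (the firm shuts down)

MC = 153 - 84q + 9q^2; the shutdown threshold is min AVC = $6 (at q = 7).
At P = $126 ≥ min AVC, set P = MC on the rising branch: q = 9.
At P = $4 < min AVC = $6, price no longer covers variable cost at any output, so the firm shuts down: q = 0.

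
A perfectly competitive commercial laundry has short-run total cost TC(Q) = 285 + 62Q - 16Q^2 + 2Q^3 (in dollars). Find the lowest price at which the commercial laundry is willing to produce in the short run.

$30 per unit

The shutdown price is the minimum of AVC. VC = 62Q - 16Q^2 + 2Q^3, so AVC = 62 - 16Q + 2Q^2.
dAVC/dQ = -16 + 4Q = 0 gives Q = 4. min AVC = 62 - 16·4 + 2·4^2 = 30.
The firm shuts down for any P below $30.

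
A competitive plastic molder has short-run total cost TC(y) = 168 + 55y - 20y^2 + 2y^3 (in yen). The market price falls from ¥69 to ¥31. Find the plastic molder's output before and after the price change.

Output falls from 7 to 6

MC = 55 - 40y + 6y^2; the shutdown threshold is min AVC = ¥5 (at y = 5).
With P = ¥69 above the shutdown price, P = MC gives y = 7.
At P = ¥31 ≥ min AVC, set P = MC: y = 6. The firm stays open but cuts output.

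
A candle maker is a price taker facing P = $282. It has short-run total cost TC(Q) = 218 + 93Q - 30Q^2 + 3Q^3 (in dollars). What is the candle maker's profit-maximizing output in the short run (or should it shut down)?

Produce at Q = 9

Variable cost is VC = 93Q - 30Q^2 + 3Q^3, so AVC = VC/Q = 93 - 30Q + 3Q^2 and MC = dTC/dQ = 93 - 60Q + 9Q^2.
AVC hits its minimum where MC = AVC, at Q = 5, giving min AVC = 93 - 30·5 + 3·5^2 = $18.
P = $282 exceeds min AVC = $18, so the firm stays open.
Solving P = MC: -189 - 60Q + 9Q^2 = 0 ⇒ Q = -7/3 or 9. On the upward-sloping branch, Q* = 9.
Check: AVC at Q = 9 is $66 ≤ P, so revenue covers variable cost.
Profit = P·Q − TC = 282·9 − 812 = $1726.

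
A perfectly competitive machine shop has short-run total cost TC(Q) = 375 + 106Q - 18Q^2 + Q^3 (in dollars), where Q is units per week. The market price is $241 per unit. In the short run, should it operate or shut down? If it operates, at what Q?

Strip out fixed cost: VC = 106Q - 18Q^2 + Q^3. Then AVC = 106 - 18Q + Q^2 and MC = 106 - 36Q + 3Q^2.
The AVC parabola has its vertex at Q = 18/2 = 9, where AVC = 106 - 18·9 + 9^2 = $25.
Because $241 ≥ $25, revenue can cover variable cost; the firm operates.
Set P = MC: 241 = 106 - 36Q + 3Q^2 → -135 - 36Q + 3Q^2 = 0. The roots are Q = -3 and Q = 15; the profit-maximizing output is on the rising part of MC, so Q* = 15.
Check: AVC at Q = 15 is $61 ≤ P, so revenue covers variable cost.
Profit = P·Q − TC = 241·15 − 1290 = $2325.

Produce at Q = 15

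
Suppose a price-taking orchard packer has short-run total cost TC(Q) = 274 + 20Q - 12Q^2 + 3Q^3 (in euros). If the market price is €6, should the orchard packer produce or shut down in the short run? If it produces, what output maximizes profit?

Strip out fixed cost: VC = 20Q - 12Q^2 + 3Q^3. Then AVC = 20 - 12Q + 3Q^2 and MC = 20 - 24Q + 9Q^2.
The AVC parabola has its vertex at Q = 12/6 = 2, where AVC = 20 - 12·2 + 3·2^2 = €8.
Since P = €6 < min AVC = €8, price fails to cover variable cost at any output.
Best response: produce nothing and absorb the €274 fixed cost.

Shut down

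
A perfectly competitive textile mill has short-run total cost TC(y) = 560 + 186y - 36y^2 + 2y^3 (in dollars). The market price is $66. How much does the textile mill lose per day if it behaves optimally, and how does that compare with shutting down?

AVC = 186 - 36y + 2y^2; min AVC = $24 at y = 9. Since P = $66 ≥ min AVC, the firm produces.
MC = 186 - 72y + 6y^2. Setting P = MC and taking the root on the rising branch gives y* = 10.
TR = 66·10 = 660. TC = 560 + 260 = 820. Profit = 660 − 820 = -$160.
That loss of $160 beats the $560 the firm would lose by shutting down; producing recovers $400 of fixed cost.

Profit = -$160 at y = 10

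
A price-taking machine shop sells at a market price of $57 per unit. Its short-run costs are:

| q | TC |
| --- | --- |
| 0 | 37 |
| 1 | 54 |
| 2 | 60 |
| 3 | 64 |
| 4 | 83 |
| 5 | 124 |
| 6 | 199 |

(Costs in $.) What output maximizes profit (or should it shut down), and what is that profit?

Tabulate TR − TC: q=0: -37; q=1: 3; q=2: 54; q=3: 107; q=4: 145; q=5: 161; q=6: 143.
Profit is maximized at q = 5. AVC there is 87/5 = $17.40 ≤ P, so producing beats shutting down (which would give -$37).

q = 5; profit = $161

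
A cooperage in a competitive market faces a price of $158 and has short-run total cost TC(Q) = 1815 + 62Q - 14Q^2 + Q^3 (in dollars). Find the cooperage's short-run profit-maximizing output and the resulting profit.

Profit = -$375 at Q = 12

AVC = 62 - 14Q + Q^2; min AVC = $13 at Q = 7. Since P = $158 ≥ min AVC, the firm produces.
With MC = 62 - 28Q + 3Q^2, P = MC on the upward-sloping part at Q* = 12.
TR = 158·12 = 1896. TC = 1815 + 456 = 2271. Profit = 1896 − 2271 = -$375.
By producing, the firm covers all variable cost plus $1440 of fixed cost; shutting down would lose the full $1815.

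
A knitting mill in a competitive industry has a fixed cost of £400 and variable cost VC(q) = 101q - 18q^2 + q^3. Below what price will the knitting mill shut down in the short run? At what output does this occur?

£20 per unit, at q = 9

Short-run supply begins at min AVC. From VC = 101q - 18q^2 + q^3, AVC = 101 - 18q + q^2.
dAVC/dq = -18 + 2q = 0 gives q = 9. min AVC = 101 - 18·9 + 9^2 = 20.
For P < £20 the firm produces nothing.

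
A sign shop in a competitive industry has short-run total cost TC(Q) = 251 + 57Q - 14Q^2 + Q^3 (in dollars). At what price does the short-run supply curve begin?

Short-run supply begins at min AVC. From VC = 57Q - 14Q^2 + Q^3, AVC = 57 - 14Q + Q^2.
dAVC/dQ = -14 + 2Q = 0 gives Q = 7. min AVC = 57 - 14·7 + 7^2 = 8.
For P < $8 the firm produces nothing.

$8 per unit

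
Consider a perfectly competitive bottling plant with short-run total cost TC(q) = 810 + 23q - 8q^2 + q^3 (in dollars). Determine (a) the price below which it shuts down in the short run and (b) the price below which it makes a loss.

Shutdown price = min AVC. AVC = 23 - 8q + q^2, with vertex at q = 4 and minimum $7.
ATC = 810/q + 23 - 8q + q^2. Setting dATC/dq = −810/q^2 − 8 + 2q = 0 gives q = 9 (since 2·9^3 − 8·9^2 = 810).
min ATC = 810/9 + 23 − 8·9 + 9^2 = $122. That is the break-even price.
For $7 ≤ P < $122 the firm produces at a loss; below $7 it shuts down.

Shutdown price = $7; break-even price = $122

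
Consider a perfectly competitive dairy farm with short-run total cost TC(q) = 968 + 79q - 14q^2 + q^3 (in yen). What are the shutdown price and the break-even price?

Shutdown price = ¥30; break-even price = ¥134

AVC = 79 - 14q + q^2; minimized at q = 7, giving min AVC = ¥30. That is the shutdown price.
ATC = 968/q + 79 - 14q + q^2. Setting dATC/dq = −968/q^2 − 14 + 2q = 0 gives q = 11 (since 2·11^3 − 14·11^2 = 968).
min ATC = 968/11 + 79 − 14·11 + 11^2 = ¥134. That is the break-even price.
For ¥30 ≤ P < ¥134 the firm produces at a loss; below ¥30 it shuts down.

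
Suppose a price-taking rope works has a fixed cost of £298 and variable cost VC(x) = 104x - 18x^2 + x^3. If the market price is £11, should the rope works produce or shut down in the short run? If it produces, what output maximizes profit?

Shut down

Variable cost is VC = 104x - 18x^2 + x^3, so AVC = VC/x = 104 - 18x + x^2 and MC = dTC/dx = 104 - 36x + 3x^2.
The AVC parabola has its vertex at x = 18/2 = 9, where AVC = 104 - 18·9 + 9^2 = £23.
P = £11 lies below min AVC = £23; no output level covers variable cost.
The firm minimizes its loss by shutting down and losing only its fixed cost of £298.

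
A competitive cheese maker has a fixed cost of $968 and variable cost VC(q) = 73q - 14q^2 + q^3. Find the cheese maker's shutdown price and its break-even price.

Shutdown price = $24; break-even price = $128

Shutdown price = min AVC. AVC = 73 - 14q + q^2, with vertex at q = 7 and minimum $24.
ATC = 968/q + 73 - 14q + q^2. Setting dATC/dq = −968/q^2 − 14 + 2q = 0 gives q = 11 (since 2·11^3 − 14·11^2 = 968).
min ATC = 968/11 + 73 − 14·11 + 11^2 = $128. That is the break-even price.
Between these two prices the firm operates at a loss; above $128 it earns a profit.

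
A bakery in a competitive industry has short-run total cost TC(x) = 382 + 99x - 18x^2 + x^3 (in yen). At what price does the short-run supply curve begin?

¥18 per unit

The firm shuts down when price falls below the minimum of average variable cost. AVC = VC/x = 99 - 18x + x^2.
At the minimum of AVC, MC = AVC. MC = 99 - 36x + 3x^2; setting MC = AVC gives 2x^2 - 18x = 0, so x = 9. min AVC = 18.
For P < ¥18 the firm produces nothing.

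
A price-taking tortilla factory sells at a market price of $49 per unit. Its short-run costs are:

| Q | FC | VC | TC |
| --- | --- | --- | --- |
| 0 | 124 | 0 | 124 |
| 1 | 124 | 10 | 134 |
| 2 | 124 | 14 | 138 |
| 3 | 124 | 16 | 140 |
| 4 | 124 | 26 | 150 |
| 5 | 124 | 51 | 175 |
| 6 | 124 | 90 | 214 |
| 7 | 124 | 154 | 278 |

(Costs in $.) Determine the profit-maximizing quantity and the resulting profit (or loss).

Profit at each row (π = 49Q − TC): Q=0: -124; Q=1: -85; Q=2: -40; Q=3: 7; Q=4: 46; Q=5: 70; Q=6: 80; Q=7: 65.
Profit is maximized at Q = 6. AVC there is 90/6 = $15 ≤ P, so producing beats shutting down (which would give -$124).

Q = 6; profit = $80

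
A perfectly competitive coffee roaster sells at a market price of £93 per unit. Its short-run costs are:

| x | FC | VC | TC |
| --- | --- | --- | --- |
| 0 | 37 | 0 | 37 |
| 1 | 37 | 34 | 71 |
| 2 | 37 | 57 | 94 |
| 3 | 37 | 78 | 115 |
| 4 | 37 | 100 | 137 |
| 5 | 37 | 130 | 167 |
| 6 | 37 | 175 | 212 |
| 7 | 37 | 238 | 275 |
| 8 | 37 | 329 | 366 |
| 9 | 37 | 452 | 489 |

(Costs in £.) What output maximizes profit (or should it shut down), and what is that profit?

Tabulate TR − TC: x=0: -37; x=1: 22; x=2: 92; x=3: 164; x=4: 235; x=5: 298; x=6: 346; x=7: 376; x=8: 378; x=9: 348.
Profit is maximized at x = 8. AVC there is 329/8 = £41.12 ≤ P, so producing beats shutting down (which would give -£37).

x = 8; profit = £378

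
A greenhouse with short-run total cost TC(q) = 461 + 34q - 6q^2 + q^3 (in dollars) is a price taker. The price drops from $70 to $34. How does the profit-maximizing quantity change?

AVC = 34 - 6q + q^2, minimized at q = 3 where min AVC = $25. MC = 34 - 12q + 3q^2.
At P = $70 ≥ min AVC, set P = MC on the rising branch: q = 6.
At P = $34 ≥ min AVC, set P = MC: q = 4. The firm stays open but cuts output.

Output falls from 6 to 4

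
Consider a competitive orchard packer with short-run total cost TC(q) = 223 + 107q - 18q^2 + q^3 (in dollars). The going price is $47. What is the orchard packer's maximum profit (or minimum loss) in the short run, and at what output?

Profit = -$23 at q = 10

AVC = 107 - 18q + q^2 has its minimum $26 at q = 9; price $47 clears that bar, so the firm operates.
MC = 107 - 36q + 3q^2. Setting P = MC and taking the root on the rising branch gives q* = 10.
TR = 47·10 = 470. TC = 223 + 270 = 493. Profit = 470 − 493 = -$23.
Shutting down would mean losing the fixed cost of $223, so operating at a loss of $23 is better by $200.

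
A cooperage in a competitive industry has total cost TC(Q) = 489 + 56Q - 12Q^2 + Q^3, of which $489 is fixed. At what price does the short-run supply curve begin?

The firm shuts down when price falls below the minimum of average variable cost. AVC = VC/Q = 56 - 12Q + Q^2.
At the minimum of AVC, MC = AVC. MC = 56 - 24Q + 3Q^2; setting MC = AVC gives 2Q^2 - 12Q = 0, so Q = 6. min AVC = 20.
The firm shuts down for any P below $20.

$20 per unit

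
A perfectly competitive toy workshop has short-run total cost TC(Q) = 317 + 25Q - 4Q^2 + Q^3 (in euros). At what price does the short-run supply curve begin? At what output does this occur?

The firm shuts down when price falls below the minimum of average variable cost. AVC = VC/Q = 25 - 4Q + Q^2.
dAVC/dQ = -4 + 2Q = 0 gives Q = 2. min AVC = 25 - 4·2 + 2^2 = 21.
The firm shuts down for any P below €21.

€21 per unit, at Q = 2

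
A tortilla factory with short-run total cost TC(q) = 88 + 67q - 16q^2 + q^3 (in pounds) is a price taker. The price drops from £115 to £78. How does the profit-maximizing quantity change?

MC = 67 - 32q + 3q^2; the shutdown threshold is min AVC = £3 (at q = 8).
At P = £115 ≥ min AVC, set P = MC on the rising branch: q = 12.
At P = £78 ≥ min AVC, set P = MC: q = 11. The firm stays open but cuts output.

Output falls from 12 to 11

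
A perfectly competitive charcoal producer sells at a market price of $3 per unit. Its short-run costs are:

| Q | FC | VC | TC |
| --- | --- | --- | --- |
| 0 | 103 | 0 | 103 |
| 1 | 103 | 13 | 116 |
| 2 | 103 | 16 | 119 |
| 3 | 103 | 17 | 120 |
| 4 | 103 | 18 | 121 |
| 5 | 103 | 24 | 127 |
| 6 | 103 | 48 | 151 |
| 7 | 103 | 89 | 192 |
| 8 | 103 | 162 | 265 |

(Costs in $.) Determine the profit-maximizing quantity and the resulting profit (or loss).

Tabulate TR − TC: Q=0: -103; Q=1: -113; Q=2: -113; Q=3: -111; Q=4: -109; Q=5: -112; Q=6: -133; Q=7: -171; Q=8: -241.
Profit is highest at Q = 0. Equivalently, the lowest AVC in the table is 18/4 ≈ $4.50 at Q = 4, and P = $3 falls below it — price never covers variable cost, so the firm shuts down and loses only its fixed cost.

Q = 0 (shut down); profit = -$103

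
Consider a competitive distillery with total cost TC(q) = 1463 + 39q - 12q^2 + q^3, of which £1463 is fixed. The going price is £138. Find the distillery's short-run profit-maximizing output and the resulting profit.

Profit = -£253 at q = 11

AVC = 39 - 12q + q^2 has its minimum £3 at q = 6; price £138 clears that bar, so the firm operates.
With MC = 39 - 24q + 3q^2, P = MC on the upward-sloping part at q* = 11.
TR = 138·11 = 1518. TC = 1463 + 308 = 1771. Profit = 1518 − 1771 = -£253.
That loss of £253 beats the £1463 the firm would lose by shutting down; producing recovers £1210 of fixed cost.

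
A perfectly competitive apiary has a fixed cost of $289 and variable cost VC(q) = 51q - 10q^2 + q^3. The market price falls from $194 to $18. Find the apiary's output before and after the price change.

MC = 51 - 20q + 3q^2; the shutdown threshold is min AVC = $26 (at q = 5).
With P = $194 above the shutdown price, P = MC gives q = 11.
At P = $18 < min AVC = $26, price no longer covers variable cost at any output, so the firm shuts down: q = 0.

Output falls from 11 to 0 (the firm shuts down)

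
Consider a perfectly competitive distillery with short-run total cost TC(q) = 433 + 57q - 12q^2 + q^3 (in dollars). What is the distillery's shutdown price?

$21 per unit

The shutdown price is the minimum of AVC. VC = 57q - 12q^2 + q^3, so AVC = 57 - 12q + q^2.
dAVC/dq = -12 + 2q = 0 gives q = 6. min AVC = 57 - 12·6 + 6^2 = 21.
So the shutdown price is $21.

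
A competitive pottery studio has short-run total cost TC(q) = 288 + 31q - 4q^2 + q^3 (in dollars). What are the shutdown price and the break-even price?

Shutdown price = $27; break-even price = $91

AVC = 31 - 4q + q^2; minimized at q = 2, giving min AVC = $27. That is the shutdown price.
ATC = 288/q + 31 - 4q + q^2. Setting dATC/dq = −288/q^2 − 4 + 2q = 0 gives q = 6 (since 2·6^3 − 4·6^2 = 288).
min ATC = 288/6 + 31 − 4·6 + 6^2 = $91. That is the break-even price.
For $27 ≤ P < $91 the firm produces at a loss; below $27 it shuts down.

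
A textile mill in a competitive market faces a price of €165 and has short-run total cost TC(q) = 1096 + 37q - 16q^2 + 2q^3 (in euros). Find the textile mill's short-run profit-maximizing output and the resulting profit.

Profit = -€72 at q = 8

AVC = 37 - 16q + 2q^2; min AVC = €5 at q = 4. Since P = €165 ≥ min AVC, the firm produces.
With MC = 37 - 32q + 6q^2, P = MC on the upward-sloping part at q* = 8.
TR = 165·8 = 1320. TC = 1096 + 296 = 1392. Profit = 1320 − 1392 = -€72.
Shutting down would mean losing the fixed cost of €1096, so operating at a loss of €72 is better by €1024.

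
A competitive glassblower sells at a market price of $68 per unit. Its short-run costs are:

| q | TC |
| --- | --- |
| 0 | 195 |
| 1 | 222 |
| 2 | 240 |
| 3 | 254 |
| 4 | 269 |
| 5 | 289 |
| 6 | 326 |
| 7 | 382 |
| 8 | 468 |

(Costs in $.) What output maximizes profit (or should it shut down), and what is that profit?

Profit at each row (π = 68q − TC): q=0: -195; q=1: -154; q=2: -104; q=3: -50; q=4: 3; q=5: 51; q=6: 82; q=7: 94; q=8: 76.
Profit is maximized at q = 7. AVC there is 187/7 = $26.71 ≤ P, so producing beats shutting down (which would give -$195).

q = 7; profit = $94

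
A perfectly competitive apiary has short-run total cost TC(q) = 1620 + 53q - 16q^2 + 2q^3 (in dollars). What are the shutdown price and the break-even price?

Shutdown price = $21; break-even price = $251

Shutdown price = min AVC. AVC = 53 - 16q + 2q^2, with vertex at q = 4 and minimum $21.
ATC = 1620/q + 53 - 16q + 2q^2. Setting dATC/dq = −1620/q^2 − 16 + 4q = 0 gives q = 9 (since 4·9^3 − 16·9^2 = 1620).
min ATC = 1620/9 + 53 − 16·9 + 2·9^2 = $251. That is the break-even price.
For $21 ≤ P < $251 the firm produces at a loss; below $21 it shuts down.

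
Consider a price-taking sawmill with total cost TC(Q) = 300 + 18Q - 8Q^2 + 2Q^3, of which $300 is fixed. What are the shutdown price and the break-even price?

Shutdown price = $10; break-even price = $88

Shutdown price = min AVC. AVC = 18 - 8Q + 2Q^2, with vertex at Q = 2 and minimum $10.
ATC = 300/Q + 18 - 8Q + 2Q^2. Setting dATC/dQ = −300/Q^2 − 8 + 4Q = 0 gives Q = 5 (since 4·5^3 − 8·5^2 = 300).
min ATC = 300/5 + 18 − 8·5 + 2·5^2 = $88. That is the break-even price.
For $10 ≤ P < $88 the firm produces at a loss; below $10 it shuts down.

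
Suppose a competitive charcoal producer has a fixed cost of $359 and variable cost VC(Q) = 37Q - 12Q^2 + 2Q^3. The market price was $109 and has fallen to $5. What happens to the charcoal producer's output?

Output falls from 6 to 0 (the firm shuts down)

MC = 37 - 24Q + 6Q^2; the shutdown threshold is min AVC = $19 (at Q = 3).
With P = $109 above the shutdown price, P = MC gives Q = 6.
At P = $5 < min AVC = $19, price no longer covers variable cost at any output, so the firm shuts down: Q = 0.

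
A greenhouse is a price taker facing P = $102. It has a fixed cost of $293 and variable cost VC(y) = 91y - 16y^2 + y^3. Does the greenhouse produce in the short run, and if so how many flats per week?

Produce at y = 11

Variable cost is VC = 91y - 16y^2 + y^3, so AVC = VC/y = 91 - 16y + y^2 and MC = dTC/dy = 91 - 32y + 3y^2.
AVC hits its minimum where MC = AVC, at y = 8, giving min AVC = 91 - 16·8 + 8^2 = $27.
Since P = $102 ≥ min AVC = $27, price covers variable cost and the firm should produce.
P = MC gives -11 - 32y + 3y^2 = 0, with roots -1/3 and 11. Take the larger (rising MC): y* = 11.
Check: AVC at y = 11 is $36 ≤ P, so revenue covers variable cost.
Profit = P·y − TC = 102·11 − 689 = $433.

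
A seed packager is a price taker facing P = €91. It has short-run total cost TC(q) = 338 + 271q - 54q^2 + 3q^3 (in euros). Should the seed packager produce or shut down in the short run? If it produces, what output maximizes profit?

Produce at q = 10

From TC, MC = TC'(q) = 271 - 108q + 9q^2 and AVC = VC/q = 271 - 54q + 3q^2.
The AVC parabola has its vertex at q = 54/6 = 9, where AVC = 271 - 54·9 + 3·9^2 = €28.
Since P = €91 ≥ min AVC = €28, price covers variable cost and the firm should produce.
Set P = MC: 91 = 271 - 108q + 9q^2 → 180 - 108q + 9q^2 = 0. The roots are q = 2 and q = 10; the profit-maximizing output is on the rising part of MC, so q* = 10.
Check: AVC at q = 10 is €31 ≤ P, so revenue covers variable cost.
Profit = P·q − TC = 91·10 − 648 = €262.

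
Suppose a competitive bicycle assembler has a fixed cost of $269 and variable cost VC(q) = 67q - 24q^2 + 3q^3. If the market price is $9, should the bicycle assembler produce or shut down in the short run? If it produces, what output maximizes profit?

Shut down

Strip out fixed cost: VC = 67q - 24q^2 + 3q^3. Then AVC = 67 - 24q + 3q^2 and MC = 67 - 48q + 9q^2.
AVC hits its minimum where MC = AVC, at q = 4, giving min AVC = 67 - 24·4 + 3·4^2 = $19.
P = $9 lies below min AVC = $19; no output level covers variable cost.
The firm minimizes its loss by shutting down and losing only its fixed cost of $269.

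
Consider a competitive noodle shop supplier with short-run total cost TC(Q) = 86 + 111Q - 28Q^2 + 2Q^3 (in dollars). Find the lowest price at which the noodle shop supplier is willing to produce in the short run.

$13 per unit

The shutdown price is the minimum of AVC. VC = 111Q - 28Q^2 + 2Q^3, so AVC = 111 - 28Q + 2Q^2.
At the minimum of AVC, MC = AVC. MC = 111 - 56Q + 6Q^2; setting MC = AVC gives 4Q^2 - 28Q = 0, so Q = 7. min AVC = 13.
For P < $13 the firm produces nothing.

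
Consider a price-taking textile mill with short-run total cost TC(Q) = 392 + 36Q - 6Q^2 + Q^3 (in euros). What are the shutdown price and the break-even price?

Shutdown price = €27; break-even price = €99

AVC = 36 - 6Q + Q^2; minimized at Q = 3, giving min AVC = €27. That is the shutdown price.
ATC = 392/Q + 36 - 6Q + Q^2. Setting dATC/dQ = −392/Q^2 − 6 + 2Q = 0 gives Q = 7 (since 2·7^3 − 6·7^2 = 392).
min ATC = 392/7 + 36 − 6·7 + 7^2 = €99. That is the break-even price.
Between these two prices the firm operates at a loss; above €99 it earns a profit.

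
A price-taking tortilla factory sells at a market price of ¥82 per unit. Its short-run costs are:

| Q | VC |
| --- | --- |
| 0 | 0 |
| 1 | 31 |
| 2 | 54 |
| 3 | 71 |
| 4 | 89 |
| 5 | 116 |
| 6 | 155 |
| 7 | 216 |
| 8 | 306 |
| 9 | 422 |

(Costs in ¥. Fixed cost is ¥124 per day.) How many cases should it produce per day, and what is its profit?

Tabulate TR − TC: Q=0: -124; Q=1: -73; Q=2: -14; Q=3: 51; Q=4: 115; Q=5: 170; Q=6: 213; Q=7: 234; Q=8: 226; Q=9: 192.
Profit is maximized at Q = 7. AVC there is 216/7 = ¥30.86 ≤ P, so producing beats shutting down (which would give -¥124).

Q = 7; profit = ¥234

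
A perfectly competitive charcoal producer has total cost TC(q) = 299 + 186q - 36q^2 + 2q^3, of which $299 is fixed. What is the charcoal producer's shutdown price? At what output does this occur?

Short-run supply begins at min AVC. From VC = 186q - 36q^2 + 2q^3, AVC = 186 - 36q + 2q^2.
At the minimum of AVC, MC = AVC. MC = 186 - 72q + 6q^2; setting MC = AVC gives 4q^2 - 36q = 0, so q = 9. min AVC = 24.
So the shutdown price is $24.

$24 per unit, at q = 9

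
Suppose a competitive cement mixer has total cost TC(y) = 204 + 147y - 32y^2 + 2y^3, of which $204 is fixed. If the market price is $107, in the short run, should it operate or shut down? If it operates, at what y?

Produce at y = 10

From TC, MC = TC'(y) = 147 - 64y + 6y^2 and AVC = VC/y = 147 - 32y + 2y^2.
The AVC parabola has its vertex at y = 32/4 = 8, where AVC = 147 - 32·8 + 2·8^2 = $19.
P = $107 exceeds min AVC = $19, so the firm stays open.
P = MC gives 40 - 64y + 6y^2 = 0, with roots 2/3 and 10. Take the larger (rising MC): y* = 10.
Check: AVC at y = 10 is $27 ≤ P, so revenue covers variable cost.
Profit = P·y − TC = 107·10 − 474 = $596.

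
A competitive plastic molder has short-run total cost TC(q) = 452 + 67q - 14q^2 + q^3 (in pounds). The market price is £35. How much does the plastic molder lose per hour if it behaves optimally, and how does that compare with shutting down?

AVC = 67 - 14q + q^2 has its minimum £18 at q = 7; price £35 clears that bar, so the firm operates.
MC = 67 - 28q + 3q^2. Setting P = MC and taking the root on the rising branch gives q* = 8.
TR = 35·8 = 280. TC = 452 + 152 = 604. Profit = 280 − 604 = -£324.
Shutting down would mean losing the fixed cost of £452, so operating at a loss of £324 is better by £128.

Profit = -£324 at q = 8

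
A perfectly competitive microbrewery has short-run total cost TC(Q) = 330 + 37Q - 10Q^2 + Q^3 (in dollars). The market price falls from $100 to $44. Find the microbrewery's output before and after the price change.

Output falls from 9 to 7

AVC = 37 - 10Q + Q^2, minimized at Q = 5 where min AVC = $12. MC = 37 - 20Q + 3Q^2.
With P = $100 above the shutdown price, P = MC gives Q = 9.
At P = $44 ≥ min AVC, set P = MC: Q = 7. The firm stays open but cuts output.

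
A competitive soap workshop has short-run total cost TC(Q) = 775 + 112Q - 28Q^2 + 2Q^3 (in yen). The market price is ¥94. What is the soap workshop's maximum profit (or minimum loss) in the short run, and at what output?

AVC = 112 - 28Q + 2Q^2 has its minimum ¥14 at Q = 7; price ¥94 clears that bar, so the firm operates.
MC = 112 - 56Q + 6Q^2. Setting P = MC and taking the root on the rising branch gives Q* = 9.
TR = 94·9 = 846. TC = 775 + 198 = 973. Profit = 846 − 973 = -¥127.
Shutting down would mean losing the fixed cost of ¥775, so operating at a loss of ¥127 is better by ¥648.

Profit = -¥127 at Q = 9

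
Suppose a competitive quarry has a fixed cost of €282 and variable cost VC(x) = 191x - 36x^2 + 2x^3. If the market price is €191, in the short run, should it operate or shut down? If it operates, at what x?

Strip out fixed cost: VC = 191x - 36x^2 + 2x^3. Then AVC = 191 - 36x + 2x^2 and MC = 191 - 72x + 6x^2.
The AVC parabola has its vertex at x = 36/4 = 9, where AVC = 191 - 36·9 + 2·9^2 = €29.
Because €191 ≥ €29, revenue can cover variable cost; the firm operates.
Set P = MC: 191 = 191 - 72x + 6x^2 → -72x + 6x^2 = 0. The roots are x = 0 and x = 12; the profit-maximizing output is on the rising part of MC, so x* = 12.
Check: AVC at x = 12 is €47 ≤ P, so revenue covers variable cost.
Profit = P·x − TC = 191·12 − 846 = €1446.

Produce at x = 12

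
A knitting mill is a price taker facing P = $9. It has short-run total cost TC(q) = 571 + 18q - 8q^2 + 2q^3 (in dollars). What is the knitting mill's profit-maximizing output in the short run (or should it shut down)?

Strip out fixed cost: VC = 18q - 8q^2 + 2q^3. Then AVC = 18 - 8q + 2q^2 and MC = 18 - 16q + 6q^2.
The AVC parabola has its vertex at q = 8/4 = 2, where AVC = 18 - 8·2 + 2·2^2 = $10.
P = $9 lies below min AVC = $10; no output level covers variable cost.
Best response: produce nothing and absorb the $571 fixed cost.

Shut down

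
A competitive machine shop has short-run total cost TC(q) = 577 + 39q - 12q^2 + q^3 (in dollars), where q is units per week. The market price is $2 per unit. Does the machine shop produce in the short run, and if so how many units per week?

Shut down

Strip out fixed cost: VC = 39q - 12q^2 + q^3. Then AVC = 39 - 12q + q^2 and MC = 39 - 24q + 3q^2.
AVC is minimized where dAVC/dq = -12 + 2q = 0, at q = 6; min AVC = 39 - 12·6 + 6^2 = $3.
Since P = $2 < min AVC = $3, price fails to cover variable cost at any output.
The firm minimizes its loss by shutting down and losing only its fixed cost of $577.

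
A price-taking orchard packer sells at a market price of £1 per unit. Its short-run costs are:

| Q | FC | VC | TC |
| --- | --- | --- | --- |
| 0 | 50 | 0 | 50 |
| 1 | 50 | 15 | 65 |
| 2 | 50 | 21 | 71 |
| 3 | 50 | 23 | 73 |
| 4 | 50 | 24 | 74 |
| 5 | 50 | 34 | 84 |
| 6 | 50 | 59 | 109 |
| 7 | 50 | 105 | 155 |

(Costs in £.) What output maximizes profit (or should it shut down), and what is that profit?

Q = 0 (shut down); profit = -£50

Tabulate TR − TC: Q=0: -50; Q=1: -64; Q=2: -69; Q=3: -70; Q=4: -70; Q=5: -79; Q=6: -103; Q=7: -148.
Profit is highest at Q = 0. Equivalently, the lowest AVC in the table is 24/4 ≈ £6 at Q = 4, and P = £1 falls below it — price never covers variable cost, so the firm shuts down and loses only its fixed cost.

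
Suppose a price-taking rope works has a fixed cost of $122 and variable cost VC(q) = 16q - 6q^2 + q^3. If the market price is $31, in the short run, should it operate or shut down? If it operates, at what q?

Produce at q = 5

Variable cost is VC = 16q - 6q^2 + q^3, so AVC = VC/q = 16 - 6q + q^2 and MC = dTC/dq = 16 - 12q + 3q^2.
AVC is minimized where dAVC/dq = -6 + 2q = 0, at q = 3; min AVC = 16 - 6·3 + 3^2 = $7.
Since P = $31 ≥ min AVC = $7, price covers variable cost and the firm should produce.
P = MC gives -15 - 12q + 3q^2 = 0, with roots -1 and 5. Take the larger (rising MC): q* = 5.
Check: AVC at q = 5 is $11 ≤ P, so revenue covers variable cost.
Profit = P·q − TC = 31·5 − 177 = -$22, a loss, but smaller than the $122 fixed cost the firm would lose by shutting down.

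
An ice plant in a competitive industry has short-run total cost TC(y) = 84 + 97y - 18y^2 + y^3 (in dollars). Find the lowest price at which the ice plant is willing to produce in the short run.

$16 per unit

The firm shuts down when price falls below the minimum of average variable cost. AVC = VC/y = 97 - 18y + y^2.
dAVC/dy = -18 + 2y = 0 gives y = 9. min AVC = 97 - 18·9 + 9^2 = 16.
So the shutdown price is $16.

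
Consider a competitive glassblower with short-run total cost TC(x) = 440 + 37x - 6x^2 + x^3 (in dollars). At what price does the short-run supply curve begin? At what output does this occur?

$28 per unit, at x = 3

The shutdown price is the minimum of AVC. VC = 37x - 6x^2 + x^3, so AVC = 37 - 6x + x^2.
At the minimum of AVC, MC = AVC. MC = 37 - 12x + 3x^2; setting MC = AVC gives 2x^2 - 6x = 0, so x = 3. min AVC = 28.
The firm shuts down for any P below $28.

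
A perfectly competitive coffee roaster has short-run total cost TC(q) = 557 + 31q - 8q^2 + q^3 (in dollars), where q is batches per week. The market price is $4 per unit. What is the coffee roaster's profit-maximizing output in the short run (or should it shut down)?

Strip out fixed cost: VC = 31q - 8q^2 + q^3. Then AVC = 31 - 8q + q^2 and MC = 31 - 16q + 3q^2.
AVC is minimized where dAVC/dq = -8 + 2q = 0, at q = 4; min AVC = 31 - 8·4 + 4^2 = $15.
Since P = $4 < min AVC = $15, price fails to cover variable cost at any output.
Shutting down limits the loss to fixed cost, $557.

Shut down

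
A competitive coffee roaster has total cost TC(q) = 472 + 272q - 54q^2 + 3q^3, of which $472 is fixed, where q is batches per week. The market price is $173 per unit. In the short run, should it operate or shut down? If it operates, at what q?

From TC, MC = TC'(q) = 272 - 108q + 9q^2 and AVC = VC/q = 272 - 54q + 3q^2.
AVC hits its minimum where MC = AVC, at q = 9, giving min AVC = 272 - 54·9 + 3·9^2 = $29.
P = $173 exceeds min AVC = $29, so the firm stays open.
Solving P = MC: 99 - 108q + 9q^2 = 0 ⇒ q = 1 or 11. On the upward-sloping branch, q* = 11.
Check: AVC at q = 11 is $41 ≤ P, so revenue covers variable cost.
Profit = P·q − TC = 173·11 − 923 = $980.

Produce at q = 11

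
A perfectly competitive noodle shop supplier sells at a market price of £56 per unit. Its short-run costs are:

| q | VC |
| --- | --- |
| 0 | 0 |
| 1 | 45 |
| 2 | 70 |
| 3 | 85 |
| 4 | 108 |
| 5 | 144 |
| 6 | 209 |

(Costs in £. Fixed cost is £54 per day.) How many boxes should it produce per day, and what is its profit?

q = 5; profit = £82

Profit at each row (π = 56q − TC): q=0: -54; q=1: -43; q=2: -12; q=3: 29; q=4: 62; q=5: 82; q=6: 73.
Profit is maximized at q = 5. AVC there is 144/5 = £28.80 ≤ P, so producing beats shutting down (which would give -£54).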